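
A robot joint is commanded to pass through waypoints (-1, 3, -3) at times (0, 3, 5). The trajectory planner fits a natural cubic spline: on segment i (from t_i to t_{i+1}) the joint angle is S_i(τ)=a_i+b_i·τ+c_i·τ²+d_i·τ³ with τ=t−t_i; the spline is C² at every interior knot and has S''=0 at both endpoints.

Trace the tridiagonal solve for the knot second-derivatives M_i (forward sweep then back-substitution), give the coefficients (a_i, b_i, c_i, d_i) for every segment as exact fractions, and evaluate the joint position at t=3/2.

  seg 0: a=-1 b=79/30 c=0 d=-13/90
  seg 1: a=3 b=-19/15 c=-13/10 d=13/60
S(3/2) = 197/80

Δ: Δ0=4/3, Δ1=-3
row 1: diag=10, rhs=-26; c'=1/5, d'=-13/5
back: M1=-13/5
M: M0=0, M1=-13/5, M2=0
seg 0: a=-1, c=M0/2=0, d=(M1−M0)/(6·3)=-13/90, b=Δ0−h0·(2M0+M1)/6=79/30
seg 1: a=3, c=M1/2=-13/10, d=(M2−M1)/(6·2)=13/60, b=Δ1−h1·(2M1+M2)/6=-19/15
t_q=3/2 → seg 0, τ=3/2; S=-1+79/30·τ+0·τ²+-13/90·τ³=197/80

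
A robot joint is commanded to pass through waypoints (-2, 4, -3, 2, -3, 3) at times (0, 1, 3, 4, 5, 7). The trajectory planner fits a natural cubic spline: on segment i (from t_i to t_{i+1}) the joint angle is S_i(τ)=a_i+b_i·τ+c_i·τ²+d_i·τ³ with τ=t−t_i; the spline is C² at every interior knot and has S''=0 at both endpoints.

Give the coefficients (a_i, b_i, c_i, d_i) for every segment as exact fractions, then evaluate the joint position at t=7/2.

Δ: Δ0=6, Δ1=-7/2, Δ2=5, Δ3=-5, Δ4=3
row 1: diag=6, rhs=-57; c'=1/3, d'=-19/2
row 2: denom=6−2·1/3=16/3; d'=(51−2·-19/2)/(16/3)=105/8
row 3: denom=4−1·3/16=61/16; d'=(-60−1·105/8)/(61/16)=-1170/61
row 4: denom=6−1·16/61=350/61; d'=(48−1·-1170/61)/(350/61)=2049/175
back: M4=2049/175
back: M3=-1170/61−16/61·2049/175=-3894/175
back: M2=105/8−3/16·-3894/175=3027/175
back: M1=-19/2−1/3·3027/175=-5343/350
M: M0=0, M1=-5343/350, M2=3027/175, M3=-3894/175, M4=2049/175, M5=0
seg 0: a=-2, c=M0/2=0, d=(M1−M0)/(6·1)=-1781/700, b=Δ0−h0·(2M0+M1)/6=5981/700
seg 1: a=4, c=M1/2=-5343/700, d=(M2−M1)/(6·2)=3799/1400, b=Δ1−h1·(2M1+M2)/6=319/350
seg 2: a=-3, c=M2/2=3027/350, d=(M3−M2)/(6·1)=-2307/350, b=Δ2−h2·(2M2+M3)/6=103/35
seg 3: a=2, c=M3/2=-1947/175, d=(M4−M3)/(6·1)=283/50, b=Δ3−h3·(2M3+M4)/6=163/350
seg 4: a=-3, c=M4/2=2049/350, d=(M5−M4)/(6·2)=-683/700, b=Δ4−h4·(2M4+M5)/6=-841/175
t_q=7/2 → seg 2, τ=1/2; S=-3+103/35·τ+3027/350·τ²+-2307/350·τ³=-533/2800

  seg 0: a=-2 b=5981/700 c=0 d=-1781/700
  seg 1: a=4 b=319/350 c=-5343/700 d=3799/1400
  seg 2: a=-3 b=103/35 c=3027/350 d=-2307/350
  seg 3: a=2 b=163/350 c=-1947/175 d=283/50
  seg 4: a=-3 b=-841/175 c=2049/350 d=-683/700
S(7/2) = -533/2800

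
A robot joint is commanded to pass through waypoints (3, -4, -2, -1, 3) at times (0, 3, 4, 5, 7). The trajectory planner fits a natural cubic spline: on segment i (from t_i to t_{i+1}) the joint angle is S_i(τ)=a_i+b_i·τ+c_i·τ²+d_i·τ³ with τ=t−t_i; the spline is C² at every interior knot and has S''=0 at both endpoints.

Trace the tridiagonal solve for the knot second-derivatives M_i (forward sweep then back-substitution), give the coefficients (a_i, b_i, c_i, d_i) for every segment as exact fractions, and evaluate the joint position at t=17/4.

Δ: Δ0=-7/3, Δ1=2, Δ2=1, Δ3=2
row 1: diag=8, rhs=26; c'=1/8, d'=13/4
row 2: denom=4−1·1/8=31/8; d'=(-6−1·13/4)/(31/8)=-74/31
row 3: denom=6−1·8/31=178/31; d'=(6−1·-74/31)/(178/31)=130/89
back: M3=130/89
back: M2=-74/31−8/31·130/89=-246/89
back: M1=13/4−1/8·-246/89=320/89
M: M0=0, M1=320/89, M2=-246/89, M3=130/89, M4=0
seg 0: a=3, c=M0/2=0, d=(M1−M0)/(6·3)=160/801, b=Δ0−h0·(2M0+M1)/6=-1103/267
seg 1: a=-4, c=M1/2=160/89, d=(M2−M1)/(6·1)=-283/267, b=Δ1−h1·(2M1+M2)/6=337/267
seg 2: a=-2, c=M2/2=-123/89, d=(M3−M2)/(6·1)=188/267, b=Δ2−h2·(2M2+M3)/6=448/267
seg 3: a=-1, c=M3/2=65/89, d=(M4−M3)/(6·2)=-65/534, b=Δ3−h3·(2M3+M4)/6=274/267
t_q=17/4 → seg 2, τ=1/4; S=-2+448/267·τ+-123/89·τ²+188/267·τ³=-1179/712

  seg 0: a=3 b=-1103/267 c=0 d=160/801
  seg 1: a=-4 b=337/267 c=160/89 d=-283/267
  seg 2: a=-2 b=448/267 c=-123/89 d=188/267
  seg 3: a=-1 b=274/267 c=65/89 d=-65/534
S(17/4) = -1179/712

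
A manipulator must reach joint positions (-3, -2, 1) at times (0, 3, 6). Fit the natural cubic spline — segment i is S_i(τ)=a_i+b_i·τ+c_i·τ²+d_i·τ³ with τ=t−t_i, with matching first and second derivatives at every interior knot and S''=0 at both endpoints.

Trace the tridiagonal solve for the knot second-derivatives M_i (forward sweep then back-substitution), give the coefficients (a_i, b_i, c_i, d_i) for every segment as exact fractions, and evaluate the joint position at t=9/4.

Δ: Δ0=1/3, Δ1=1
row 1: diag=12, rhs=4; c'=1/4, d'=1/3
back: M1=1/3
M: M0=0, M1=1/3, M2=0
seg 0: a=-3, c=M0/2=0, d=(M1−M0)/(6·3)=1/54, b=Δ0−h0·(2M0+M1)/6=1/6
seg 1: a=-2, c=M1/2=1/6, d=(M2−M1)/(6·3)=-1/54, b=Δ1−h1·(2M1+M2)/6=2/3
t_q=9/4 → seg 0, τ=9/4; S=-3+1/6·τ+0·τ²+1/54·τ³=-309/128

  seg 0: a=-3 b=1/6 c=0 d=1/54
  seg 1: a=-2 b=2/3 c=1/6 d=-1/54
S(9/4) = -309/128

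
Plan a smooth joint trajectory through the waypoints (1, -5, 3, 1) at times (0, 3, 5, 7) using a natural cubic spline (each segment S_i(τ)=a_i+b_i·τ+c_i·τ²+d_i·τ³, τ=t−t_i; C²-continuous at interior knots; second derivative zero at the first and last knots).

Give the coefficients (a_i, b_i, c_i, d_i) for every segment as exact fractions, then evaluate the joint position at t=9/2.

Δ: Δ0=-2, Δ1=4, Δ2=-1
row 1: diag=10, rhs=36; c'=1/5, d'=18/5
row 2: denom=8−2·1/5=38/5; d'=(-30−2·18/5)/(38/5)=-93/19
back: M2=-93/19
back: M1=18/5−1/5·-93/19=87/19
M: M0=0, M1=87/19, M2=-93/19, M3=0
seg 0: a=1, c=M0/2=0, d=(M1−M0)/(6·3)=29/114, b=Δ0−h0·(2M0+M1)/6=-163/38
seg 1: a=-5, c=M1/2=87/38, d=(M2−M1)/(6·2)=-15/19, b=Δ1−h1·(2M1+M2)/6=49/19
seg 2: a=3, c=M2/2=-93/38, d=(M3−M2)/(6·2)=31/76, b=Δ2−h2·(2M2+M3)/6=43/19
t_q=9/2 → seg 1, τ=3/2; S=-5+49/19·τ+87/38·τ²+-15/19·τ³=103/76

  seg 0: a=1 b=-163/38 c=0 d=29/114
  seg 1: a=-5 b=49/19 c=87/38 d=-15/19
  seg 2: a=3 b=43/19 c=-93/38 d=31/76
S(9/2) = 103/76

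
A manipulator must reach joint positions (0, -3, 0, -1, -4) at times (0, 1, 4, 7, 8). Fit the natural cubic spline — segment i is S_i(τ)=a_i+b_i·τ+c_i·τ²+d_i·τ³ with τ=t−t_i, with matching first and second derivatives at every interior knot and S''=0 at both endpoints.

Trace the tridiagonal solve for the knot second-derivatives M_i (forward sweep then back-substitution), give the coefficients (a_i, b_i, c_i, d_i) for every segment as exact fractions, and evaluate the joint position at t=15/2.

  seg 0: a=0 b=-557/156 c=0 d=89/156
  seg 1: a=-3 b=-145/78 c=89/52 d=-355/1404
  seg 2: a=0 b=19/12 c=-22/39 d=-35/1404
  seg 3: a=-1 b=-193/78 c=-41/52 d=41/156
S(15/2) = -999/416

Δ: Δ0=-3, Δ1=1, Δ2=-1/3, Δ3=-3
row 1: diag=8, rhs=24; c'=3/8, d'=3
row 2: denom=12−3·3/8=87/8; d'=(-8−3·3)/(87/8)=-136/87
row 3: denom=8−3·8/29=208/29; d'=(-16−3·-136/87)/(208/29)=-41/26
back: M3=-41/26
back: M2=-136/87−8/29·-41/26=-44/39
back: M1=3−3/8·-44/39=89/26
M: M0=0, M1=89/26, M2=-44/39, M3=-41/26, M4=0
seg 0: a=0, c=M0/2=0, d=(M1−M0)/(6·1)=89/156, b=Δ0−h0·(2M0+M1)/6=-557/156
seg 1: a=-3, c=M1/2=89/52, d=(M2−M1)/(6·3)=-355/1404, b=Δ1−h1·(2M1+M2)/6=-145/78
seg 2: a=0, c=M2/2=-22/39, d=(M3−M2)/(6·3)=-35/1404, b=Δ2−h2·(2M2+M3)/6=19/12
seg 3: a=-1, c=M3/2=-41/52, d=(M4−M3)/(6·1)=41/156, b=Δ3−h3·(2M3+M4)/6=-193/78
t_q=15/2 → seg 3, τ=1/2; S=-1+-193/78·τ+-41/52·τ²+41/156·τ³=-999/416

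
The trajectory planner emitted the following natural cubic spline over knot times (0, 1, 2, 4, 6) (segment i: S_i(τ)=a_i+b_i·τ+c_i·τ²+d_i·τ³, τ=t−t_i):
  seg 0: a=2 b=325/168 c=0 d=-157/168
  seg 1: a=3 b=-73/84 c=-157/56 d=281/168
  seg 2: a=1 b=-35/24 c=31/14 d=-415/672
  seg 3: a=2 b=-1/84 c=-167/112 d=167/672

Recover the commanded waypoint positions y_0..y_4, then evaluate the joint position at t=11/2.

y_0 = S_0(0) = a_0 = 2
y_1 = S_1(0) = a_1 = 3
y_2 = S_2(0) = a_2 = 1
y_3 = S_3(0) = a_3 = 2
y_4 = S_3(2) = -2
t_q=11/2 is in segment 3 (τ=3/2); S_3(τ)=-957/1792

y_0=2 y_1=3 y_2=1 y_3=2 y_4=-2
S(11/2) = -957/1792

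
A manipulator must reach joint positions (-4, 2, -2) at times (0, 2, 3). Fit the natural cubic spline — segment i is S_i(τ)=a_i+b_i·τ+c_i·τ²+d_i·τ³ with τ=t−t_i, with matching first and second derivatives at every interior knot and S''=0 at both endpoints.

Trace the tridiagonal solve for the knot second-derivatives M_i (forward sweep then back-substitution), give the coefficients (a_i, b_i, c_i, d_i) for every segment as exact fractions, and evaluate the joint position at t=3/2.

Δ: Δ0=3, Δ1=-4
row 1: diag=6, rhs=-42; c'=1/6, d'=-7
back: M1=-7
M: M0=0, M1=-7, M2=0
seg 0: a=-4, c=M0/2=0, d=(M1−M0)/(6·2)=-7/12, b=Δ0−h0·(2M0+M1)/6=16/3
seg 1: a=2, c=M1/2=-7/2, d=(M2−M1)/(6·1)=7/6, b=Δ1−h1·(2M1+M2)/6=-5/3
t_q=3/2 → seg 0, τ=3/2; S=-4+16/3·τ+0·τ²+-7/12·τ³=65/32

  seg 0: a=-4 b=16/3 c=0 d=-7/12
  seg 1: a=2 b=-5/3 c=-7/2 d=7/6
S(3/2) = 65/32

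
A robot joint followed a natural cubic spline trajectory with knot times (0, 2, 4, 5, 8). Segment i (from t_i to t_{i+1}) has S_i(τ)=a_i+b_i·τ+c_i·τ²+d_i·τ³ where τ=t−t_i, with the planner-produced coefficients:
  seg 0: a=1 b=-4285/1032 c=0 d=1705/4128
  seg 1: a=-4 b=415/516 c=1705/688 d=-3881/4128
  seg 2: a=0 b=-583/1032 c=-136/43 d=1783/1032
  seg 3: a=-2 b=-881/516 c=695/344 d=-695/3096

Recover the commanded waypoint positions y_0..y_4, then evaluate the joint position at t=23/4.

y_0 = S_0(0) = a_0 = 1
y_1 = S_1(0) = a_1 = -4
y_2 = S_2(0) = a_2 = 0
y_3 = S_3(0) = a_3 = -2
y_4 = S_3(3) = 5
t_q=23/4 is in segment 3 (τ=3/4); S_3(τ)=-49289/22016

y_0=1 y_1=-4 y_2=0 y_3=-2 y_4=5
S(23/4) = -49289/22016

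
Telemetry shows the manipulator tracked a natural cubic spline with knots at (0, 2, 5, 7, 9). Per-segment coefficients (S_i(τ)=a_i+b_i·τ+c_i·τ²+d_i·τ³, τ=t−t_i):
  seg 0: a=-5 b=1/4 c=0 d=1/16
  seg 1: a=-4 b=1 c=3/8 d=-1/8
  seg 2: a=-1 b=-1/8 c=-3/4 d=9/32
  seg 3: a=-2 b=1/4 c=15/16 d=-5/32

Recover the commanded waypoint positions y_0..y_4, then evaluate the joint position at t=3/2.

y_0=-5 y_1=-4 y_2=-1 y_3=-2 y_4=1
S(3/2) = -565/128

y_0 = S_0(0) = a_0 = -5
y_1 = S_1(0) = a_1 = -4
y_2 = S_2(0) = a_2 = -1
y_3 = S_3(0) = a_3 = -2
y_4 = S_3(2) = 1
t_q=3/2 is in segment 0 (τ=3/2); S_0(τ)=-565/128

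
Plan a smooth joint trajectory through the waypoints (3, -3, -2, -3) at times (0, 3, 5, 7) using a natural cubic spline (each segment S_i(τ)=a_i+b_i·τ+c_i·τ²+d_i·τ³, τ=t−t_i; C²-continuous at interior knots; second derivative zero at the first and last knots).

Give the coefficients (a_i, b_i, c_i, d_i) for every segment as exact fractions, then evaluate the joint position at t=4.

Δ: Δ0=-2, Δ1=1/2, Δ2=-1/2
row 1: diag=10, rhs=15; c'=1/5, d'=3/2
row 2: denom=8−2·1/5=38/5; d'=(-6−2·3/2)/(38/5)=-45/38
back: M2=-45/38
back: M1=3/2−1/5·-45/38=33/19
M: M0=0, M1=33/19, M2=-45/38, M3=0
seg 0: a=3, c=M0/2=0, d=(M1−M0)/(6·3)=11/114, b=Δ0−h0·(2M0+M1)/6=-109/38
seg 1: a=-3, c=M1/2=33/38, d=(M2−M1)/(6·2)=-37/152, b=Δ1−h1·(2M1+M2)/6=-5/19
seg 2: a=-2, c=M2/2=-45/76, d=(M3−M2)/(6·2)=15/152, b=Δ2−h2·(2M2+M3)/6=11/38
t_q=4 → seg 1, τ=1; S=-3+-5/19·τ+33/38·τ²+-37/152·τ³=-401/152

  seg 0: a=3 b=-109/38 c=0 d=11/114
  seg 1: a=-3 b=-5/19 c=33/38 d=-37/152
  seg 2: a=-2 b=11/38 c=-45/76 d=15/152
S(4) = -401/152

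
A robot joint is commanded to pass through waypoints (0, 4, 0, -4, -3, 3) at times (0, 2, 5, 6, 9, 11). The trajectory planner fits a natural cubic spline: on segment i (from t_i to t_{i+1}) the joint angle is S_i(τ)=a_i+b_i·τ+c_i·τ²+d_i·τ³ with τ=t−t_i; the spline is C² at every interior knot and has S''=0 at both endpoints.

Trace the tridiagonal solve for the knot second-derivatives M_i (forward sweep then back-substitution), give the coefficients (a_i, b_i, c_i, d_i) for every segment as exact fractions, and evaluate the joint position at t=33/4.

Δ: Δ0=2, Δ1=-4/3, Δ2=-4, Δ3=1/3, Δ4=3
row 1: diag=10, rhs=-20; c'=3/10, d'=-2
row 2: denom=8−3·3/10=71/10; d'=(-16−3·-2)/(71/10)=-100/71
row 3: denom=8−1·10/71=558/71; d'=(26−1·-100/71)/(558/71)=973/279
row 4: denom=10−3·71/186=549/62; d'=(16−3·973/279)/(549/62)=1030/1647
back: M4=1030/1647
back: M3=973/279−71/186·1030/1647=16052/4941
back: M2=-100/71−10/71·16052/4941=-9220/4941
back: M1=-2−3/10·-9220/4941=-2372/1647
M: M0=0, M1=-2372/1647, M2=-9220/4941, M3=16052/4941, M4=1030/1647, M5=0
seg 0: a=0, c=M0/2=0, d=(M1−M0)/(6·2)=-593/4941, b=Δ0−h0·(2M0+M1)/6=12254/4941
seg 1: a=4, c=M1/2=-1186/1647, d=(M2−M1)/(6·3)=-1052/44469, b=Δ1−h1·(2M1+M2)/6=5138/4941
seg 2: a=0, c=M2/2=-4610/4941, d=(M3−M2)/(6·1)=52/61, b=Δ2−h2·(2M2+M3)/6=-19366/4941
seg 3: a=-4, c=M3/2=8026/4941, d=(M4−M3)/(6·3)=-6481/44469, b=Δ3−h3·(2M3+M4)/6=-15950/4941
seg 4: a=-3, c=M4/2=515/1647, d=(M5−M4)/(6·2)=-515/9882, b=Δ4−h4·(2M4+M5)/6=12763/4941
t_q=33/4 → seg 3, τ=9/4; S=-4+-15950/4941·τ+8026/4941·τ²+-6481/44469·τ³=-165137/35136

  seg 0: a=0 b=12254/4941 c=0 d=-593/4941
  seg 1: a=4 b=5138/4941 c=-1186/1647 d=-1052/44469
  seg 2: a=0 b=-19366/4941 c=-4610/4941 d=52/61
  seg 3: a=-4 b=-15950/4941 c=8026/4941 d=-6481/44469
  seg 4: a=-3 b=12763/4941 c=515/1647 d=-515/9882
S(33/4) = -165137/35136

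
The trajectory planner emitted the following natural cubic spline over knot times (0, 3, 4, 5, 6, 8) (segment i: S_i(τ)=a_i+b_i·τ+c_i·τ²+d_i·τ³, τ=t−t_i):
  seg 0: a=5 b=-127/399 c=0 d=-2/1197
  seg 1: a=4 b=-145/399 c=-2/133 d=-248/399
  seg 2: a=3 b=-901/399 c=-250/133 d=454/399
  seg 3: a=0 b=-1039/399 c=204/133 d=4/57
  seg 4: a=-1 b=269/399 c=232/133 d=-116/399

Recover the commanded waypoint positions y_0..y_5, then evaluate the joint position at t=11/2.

y_0=5 y_1=4 y_2=3 y_3=0 y_4=-1 y_5=5
S(11/2) = -121/133

y_0 = S_0(0) = a_0 = 5
y_1 = S_1(0) = a_1 = 4
y_2 = S_2(0) = a_2 = 3
y_3 = S_3(0) = a_3 = 0
y_4 = S_4(0) = a_4 = -1
y_5 = S_4(2) = 5
t_q=11/2 is in segment 3 (τ=1/2); S_3(τ)=-121/133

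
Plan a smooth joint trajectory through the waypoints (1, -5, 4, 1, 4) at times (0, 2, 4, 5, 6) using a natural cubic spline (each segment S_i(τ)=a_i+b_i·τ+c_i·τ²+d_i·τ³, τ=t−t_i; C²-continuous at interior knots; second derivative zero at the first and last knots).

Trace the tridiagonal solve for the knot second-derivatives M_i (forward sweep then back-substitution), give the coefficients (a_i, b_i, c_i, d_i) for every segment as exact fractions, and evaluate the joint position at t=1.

  seg 0: a=1 b=-331/56 c=0 d=163/224
  seg 1: a=-5 b=79/28 c=489/112 d=-395/224
  seg 2: a=4 b=-7/8 c=-87/14 d=229/56
  seg 3: a=1 b=-29/28 c=339/56 d=-113/56
S(1) = -937/224

Δ: Δ0=-3, Δ1=9/2, Δ2=-3, Δ3=3
row 1: diag=8, rhs=45; c'=1/4, d'=45/8
row 2: denom=6−2·1/4=11/2; d'=(-45−2·45/8)/(11/2)=-225/22
row 3: denom=4−1·2/11=42/11; d'=(36−1·-225/22)/(42/11)=339/28
back: M3=339/28
back: M2=-225/22−2/11·339/28=-87/7
back: M1=45/8−1/4·-87/7=489/56
M: M0=0, M1=489/56, M2=-87/7, M3=339/28, M4=0
seg 0: a=1, c=M0/2=0, d=(M1−M0)/(6·2)=163/224, b=Δ0−h0·(2M0+M1)/6=-331/56
seg 1: a=-5, c=M1/2=489/112, d=(M2−M1)/(6·2)=-395/224, b=Δ1−h1·(2M1+M2)/6=79/28
seg 2: a=4, c=M2/2=-87/14, d=(M3−M2)/(6·1)=229/56, b=Δ2−h2·(2M2+M3)/6=-7/8
seg 3: a=1, c=M3/2=339/56, d=(M4−M3)/(6·1)=-113/56, b=Δ3−h3·(2M3+M4)/6=-29/28
t_q=1 → seg 0, τ=1; S=1+-331/56·τ+0·τ²+163/224·τ³=-937/224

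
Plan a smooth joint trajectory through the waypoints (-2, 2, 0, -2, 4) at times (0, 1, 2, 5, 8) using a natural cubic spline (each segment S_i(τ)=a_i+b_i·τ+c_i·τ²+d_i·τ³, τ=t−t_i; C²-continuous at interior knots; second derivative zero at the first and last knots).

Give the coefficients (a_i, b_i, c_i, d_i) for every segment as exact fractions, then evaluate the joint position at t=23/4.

Δ: Δ0=4, Δ1=-2, Δ2=-2/3, Δ3=2
row 1: diag=4, rhs=-36; c'=1/4, d'=-9
row 2: denom=8−1·1/4=31/4; d'=(8−1·-9)/(31/4)=68/31
row 3: denom=12−3·12/31=336/31; d'=(16−3·68/31)/(336/31)=73/84
back: M3=73/84
back: M2=68/31−12/31·73/84=13/7
back: M1=-9−1/4·13/7=-265/28
M: M0=0, M1=-265/28, M2=13/7, M3=73/84, M4=0
seg 0: a=-2, c=M0/2=0, d=(M1−M0)/(6·1)=-265/168, b=Δ0−h0·(2M0+M1)/6=937/168
seg 1: a=2, c=M1/2=-265/56, d=(M2−M1)/(6·1)=317/168, b=Δ1−h1·(2M1+M2)/6=71/84
seg 2: a=0, c=M2/2=13/14, d=(M3−M2)/(6·3)=-83/1512, b=Δ2−h2·(2M2+M3)/6=-71/24
seg 3: a=-2, c=M3/2=73/168, d=(M4−M3)/(6·3)=-73/1512, b=Δ3−h3·(2M3+M4)/6=95/84
t_q=23/4 → seg 3, τ=3/4; S=-2+95/84·τ+73/168·τ²+-73/1512·τ³=-475/512

  seg 0: a=-2 b=937/168 c=0 d=-265/168
  seg 1: a=2 b=71/84 c=-265/56 d=317/168
  seg 2: a=0 b=-71/24 c=13/14 d=-83/1512
  seg 3: a=-2 b=95/84 c=73/168 d=-73/1512
S(23/4) = -475/512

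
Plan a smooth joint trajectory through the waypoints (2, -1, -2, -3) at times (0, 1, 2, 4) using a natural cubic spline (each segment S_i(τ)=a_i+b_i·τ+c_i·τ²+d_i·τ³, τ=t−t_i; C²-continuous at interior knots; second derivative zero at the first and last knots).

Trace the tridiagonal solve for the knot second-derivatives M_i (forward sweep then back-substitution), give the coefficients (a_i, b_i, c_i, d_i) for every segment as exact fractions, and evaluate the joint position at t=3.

Δ: Δ0=-3, Δ1=-1, Δ2=-1/2
row 1: diag=4, rhs=12; c'=1/4, d'=3
row 2: denom=6−1·1/4=23/4; d'=(3−1·3)/(23/4)=0
back: M2=0
back: M1=3−1/4·0=3
M: M0=0, M1=3, M2=0, M3=0
seg 0: a=2, c=M0/2=0, d=(M1−M0)/(6·1)=1/2, b=Δ0−h0·(2M0+M1)/6=-7/2
seg 1: a=-1, c=M1/2=3/2, d=(M2−M1)/(6·1)=-1/2, b=Δ1−h1·(2M1+M2)/6=-2
seg 2: a=-2, c=M2/2=0, d=(M3−M2)/(6·2)=0, b=Δ2−h2·(2M2+M3)/6=-1/2
t_q=3 → seg 2, τ=1; S=-2+-1/2·τ+0·τ²+0·τ³=-5/2

  seg 0: a=2 b=-7/2 c=0 d=1/2
  seg 1: a=-1 b=-2 c=3/2 d=-1/2
  seg 2: a=-2 b=-1/2 c=0 d=0
S(3) = -5/2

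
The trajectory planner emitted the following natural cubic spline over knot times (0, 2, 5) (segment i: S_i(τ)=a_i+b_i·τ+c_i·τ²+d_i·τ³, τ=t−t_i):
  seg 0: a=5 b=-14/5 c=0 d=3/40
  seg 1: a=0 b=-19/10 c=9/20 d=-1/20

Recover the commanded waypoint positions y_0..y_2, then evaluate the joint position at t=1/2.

y_0 = S_0(0) = a_0 = 5
y_1 = S_1(0) = a_1 = 0
y_2 = S_1(3) = -3
t_q=1/2 is in segment 0 (τ=1/2); S_0(τ)=231/64

y_0=5 y_1=0 y_2=-3
S(1/2) = 231/64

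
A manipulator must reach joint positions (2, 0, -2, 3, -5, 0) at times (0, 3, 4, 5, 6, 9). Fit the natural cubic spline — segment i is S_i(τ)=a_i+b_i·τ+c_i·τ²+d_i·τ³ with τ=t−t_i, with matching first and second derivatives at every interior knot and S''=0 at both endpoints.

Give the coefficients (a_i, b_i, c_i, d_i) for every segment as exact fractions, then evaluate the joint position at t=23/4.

Δ: Δ0=-2/3, Δ1=-2, Δ2=5, Δ3=-8, Δ4=5/3
row 1: diag=8, rhs=-8; c'=1/8, d'=-1
row 2: denom=4−1·1/8=31/8; d'=(42−1·-1)/(31/8)=344/31
row 3: denom=4−1·8/31=116/31; d'=(-78−1·344/31)/(116/31)=-1381/58
row 4: denom=8−1·31/116=897/116; d'=(58−1·-1381/58)/(897/116)=730/69
back: M4=730/69
back: M3=-1381/58−31/116·730/69=-1838/69
back: M2=344/31−8/31·-1838/69=1240/69
back: M1=-1−1/8·1240/69=-224/69
M: M0=0, M1=-224/69, M2=1240/69, M3=-1838/69, M4=730/69, M5=0
seg 0: a=2, c=M0/2=0, d=(M1−M0)/(6·3)=-112/621, b=Δ0−h0·(2M0+M1)/6=22/23
seg 1: a=0, c=M1/2=-112/69, d=(M2−M1)/(6·1)=244/69, b=Δ1−h1·(2M1+M2)/6=-90/23
seg 2: a=-2, c=M2/2=620/69, d=(M3−M2)/(6·1)=-171/23, b=Δ2−h2·(2M2+M3)/6=238/69
seg 3: a=3, c=M3/2=-919/69, d=(M4−M3)/(6·1)=428/69, b=Δ3−h3·(2M3+M4)/6=-61/69
seg 4: a=-5, c=M4/2=365/69, d=(M5−M4)/(6·3)=-365/621, b=Δ4−h4·(2M4+M5)/6=-205/23
t_q=23/4 → seg 3, τ=3/4; S=3+-61/69·τ+-919/69·τ²+428/69·τ³=-467/184

  seg 0: a=2 b=22/23 c=0 d=-112/621
  seg 1: a=0 b=-90/23 c=-112/69 d=244/69
  seg 2: a=-2 b=238/69 c=620/69 d=-171/23
  seg 3: a=3 b=-61/69 c=-919/69 d=428/69
  seg 4: a=-5 b=-205/23 c=365/69 d=-365/621
S(23/4) = -467/184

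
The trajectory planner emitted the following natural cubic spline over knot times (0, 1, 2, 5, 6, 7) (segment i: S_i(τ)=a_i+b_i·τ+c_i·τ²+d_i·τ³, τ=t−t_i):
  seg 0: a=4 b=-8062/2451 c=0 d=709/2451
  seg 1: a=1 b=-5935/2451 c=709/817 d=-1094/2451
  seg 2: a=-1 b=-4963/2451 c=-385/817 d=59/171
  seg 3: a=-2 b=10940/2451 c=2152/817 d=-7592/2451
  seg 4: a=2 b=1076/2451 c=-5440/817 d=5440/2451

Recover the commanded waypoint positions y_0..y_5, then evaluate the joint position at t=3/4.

y_0 = S_0(0) = a_0 = 4
y_1 = S_1(0) = a_1 = 1
y_2 = S_2(0) = a_2 = -1
y_3 = S_3(0) = a_3 = -2
y_4 = S_4(0) = a_4 = 2
y_5 = S_4(1) = -2
t_q=3/4 is in segment 0 (τ=3/4); S_0(τ)=86541/52288

y_0=4 y_1=1 y_2=-1 y_3=-2 y_4=2 y_5=-2
S(3/4) = 86541/52288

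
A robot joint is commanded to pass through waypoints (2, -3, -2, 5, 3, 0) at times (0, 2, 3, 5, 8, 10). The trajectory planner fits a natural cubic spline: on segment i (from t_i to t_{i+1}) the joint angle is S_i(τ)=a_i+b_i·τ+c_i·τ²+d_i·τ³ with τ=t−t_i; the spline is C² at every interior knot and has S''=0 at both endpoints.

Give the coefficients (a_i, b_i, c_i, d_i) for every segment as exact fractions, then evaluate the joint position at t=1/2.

Δ: Δ0=-5/2, Δ1=1, Δ2=7/2, Δ3=-2/3, Δ4=-3/2
row 1: diag=6, rhs=21; c'=1/6, d'=7/2
row 2: denom=6−1·1/6=35/6; d'=(15−1·7/2)/(35/6)=69/35
row 3: denom=10−2·12/35=326/35; d'=(-25−2·69/35)/(326/35)=-1013/326
row 4: denom=10−3·105/326=2945/326; d'=(-5−3·-1013/326)/(2945/326)=1409/2945
back: M4=1409/2945
back: M3=-1013/326−105/326·1409/2945=-1921/589
back: M2=69/35−12/35·-1921/589=9099/2945
back: M1=7/2−1/6·9099/2945=8791/2945
M: M0=0, M1=8791/2945, M2=9099/2945, M3=-1921/589, M4=1409/2945, M5=0
seg 0: a=2, c=M0/2=0, d=(M1−M0)/(6·2)=8791/35340, b=Δ0−h0·(2M0+M1)/6=-61757/17670
seg 1: a=-3, c=M1/2=8791/5890, d=(M2−M1)/(6·1)=154/8835, b=Δ1−h1·(2M1+M2)/6=-9011/17670
seg 2: a=-2, c=M2/2=9099/5890, d=(M3−M2)/(6·2)=-4676/8835, b=Δ2−h2·(2M2+M3)/6=44659/17670
seg 3: a=5, c=M3/2=-1921/1178, d=(M4−M3)/(6·3)=5507/26505, b=Δ3−h3·(2M3+M4)/6=41623/17670
seg 4: a=3, c=M4/2=1409/5890, d=(M5−M4)/(6·2)=-1409/35340, b=Δ4−h4·(2M4+M5)/6=-32141/17670
t_q=1/2 → seg 0, τ=1/2; S=2+-61757/17670·τ+0·τ²+8791/35340·τ³=5345/18848

  seg 0: a=2 b=-61757/17670 c=0 d=8791/35340
  seg 1: a=-3 b=-9011/17670 c=8791/5890 d=154/8835
  seg 2: a=-2 b=44659/17670 c=9099/5890 d=-4676/8835
  seg 3: a=5 b=41623/17670 c=-1921/1178 d=5507/26505
  seg 4: a=3 b=-32141/17670 c=1409/5890 d=-1409/35340
S(1/2) = 5345/18848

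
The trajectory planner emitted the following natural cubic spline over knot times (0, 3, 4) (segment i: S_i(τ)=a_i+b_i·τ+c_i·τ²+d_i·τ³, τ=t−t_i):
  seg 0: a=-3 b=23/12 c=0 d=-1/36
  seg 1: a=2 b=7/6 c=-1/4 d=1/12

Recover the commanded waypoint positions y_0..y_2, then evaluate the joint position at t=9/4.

y_0=-3 y_1=2 y_2=3
S(9/4) = 255/256

y_0 = S_0(0) = a_0 = -3
y_1 = S_1(0) = a_1 = 2
y_2 = S_1(1) = 3
t_q=9/4 is in segment 0 (τ=9/4); S_0(τ)=255/256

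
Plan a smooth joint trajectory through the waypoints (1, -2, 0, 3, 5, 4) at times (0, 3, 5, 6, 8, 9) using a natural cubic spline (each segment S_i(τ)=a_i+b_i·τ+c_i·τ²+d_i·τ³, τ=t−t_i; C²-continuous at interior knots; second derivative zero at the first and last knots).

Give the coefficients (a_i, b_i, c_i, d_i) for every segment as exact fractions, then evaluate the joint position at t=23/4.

  seg 0: a=1 b=-604/433 c=0 d=19/433
  seg 1: a=-2 b=-91/433 c=171/433 d=91/866
  seg 2: a=0 b=1139/433 c=444/433 d=-284/433
  seg 3: a=3 b=1175/433 c=-408/433 d=37/866
  seg 4: a=5 b=-235/433 c=-297/433 d=99/433
S(23/4) = 15747/6928

Δ: Δ0=-1, Δ1=1, Δ2=3, Δ3=1, Δ4=-1
row 1: diag=10, rhs=12; c'=1/5, d'=6/5
row 2: denom=6−2·1/5=28/5; d'=(12−2·6/5)/(28/5)=12/7
row 3: denom=6−1·5/28=163/28; d'=(-12−1·12/7)/(163/28)=-384/163
row 4: denom=6−2·56/163=866/163; d'=(-12−2·-384/163)/(866/163)=-594/433
back: M4=-594/433
back: M3=-384/163−56/163·-594/433=-816/433
back: M2=12/7−5/28·-816/433=888/433
back: M1=6/5−1/5·888/433=342/433
M: M0=0, M1=342/433, M2=888/433, M3=-816/433, M4=-594/433, M5=0
seg 0: a=1, c=M0/2=0, d=(M1−M0)/(6·3)=19/433, b=Δ0−h0·(2M0+M1)/6=-604/433
seg 1: a=-2, c=M1/2=171/433, d=(M2−M1)/(6·2)=91/866, b=Δ1−h1·(2M1+M2)/6=-91/433
seg 2: a=0, c=M2/2=444/433, d=(M3−M2)/(6·1)=-284/433, b=Δ2−h2·(2M2+M3)/6=1139/433
seg 3: a=3, c=M3/2=-408/433, d=(M4−M3)/(6·2)=37/866, b=Δ3−h3·(2M3+M4)/6=1175/433
seg 4: a=5, c=M4/2=-297/433, d=(M5−M4)/(6·1)=99/433, b=Δ4−h4·(2M4+M5)/6=-235/433
t_q=23/4 → seg 2, τ=3/4; S=0+1139/433·τ+444/433·τ²+-284/433·τ³=15747/6928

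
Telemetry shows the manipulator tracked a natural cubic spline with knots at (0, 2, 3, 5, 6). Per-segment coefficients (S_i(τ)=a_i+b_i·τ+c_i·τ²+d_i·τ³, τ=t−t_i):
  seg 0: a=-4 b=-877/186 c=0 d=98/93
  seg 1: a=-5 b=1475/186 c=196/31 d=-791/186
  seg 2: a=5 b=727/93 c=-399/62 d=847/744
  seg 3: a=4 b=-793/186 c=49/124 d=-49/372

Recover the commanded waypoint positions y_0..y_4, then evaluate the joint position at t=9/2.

y_0 = S_0(0) = a_0 = -4
y_1 = S_1(0) = a_1 = -5
y_2 = S_2(0) = a_2 = 5
y_3 = S_3(0) = a_3 = 4
y_4 = S_3(1) = 0
t_q=9/2 is in segment 2 (τ=3/2); S_2(τ)=12079/1984

y_0=-4 y_1=-5 y_2=5 y_3=4 y_4=0
S(9/2) = 12079/1984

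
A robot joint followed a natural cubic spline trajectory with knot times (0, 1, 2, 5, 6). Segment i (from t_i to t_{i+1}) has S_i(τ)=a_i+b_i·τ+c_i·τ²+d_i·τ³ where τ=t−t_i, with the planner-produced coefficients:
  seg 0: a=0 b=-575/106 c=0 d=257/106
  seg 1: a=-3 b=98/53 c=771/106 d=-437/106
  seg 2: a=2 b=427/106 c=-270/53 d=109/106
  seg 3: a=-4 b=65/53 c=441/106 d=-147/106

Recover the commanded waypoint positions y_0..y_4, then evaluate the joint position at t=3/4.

y_0 = S_0(0) = a_0 = 0
y_1 = S_1(0) = a_1 = -3
y_2 = S_2(0) = a_2 = 2
y_3 = S_3(0) = a_3 = -4
y_4 = S_3(1) = 0
t_q=3/4 is in segment 0 (τ=3/4); S_0(τ)=-20661/6784

y_0=0 y_1=-3 y_2=2 y_3=-4 y_4=0
S(3/4) = -20661/6784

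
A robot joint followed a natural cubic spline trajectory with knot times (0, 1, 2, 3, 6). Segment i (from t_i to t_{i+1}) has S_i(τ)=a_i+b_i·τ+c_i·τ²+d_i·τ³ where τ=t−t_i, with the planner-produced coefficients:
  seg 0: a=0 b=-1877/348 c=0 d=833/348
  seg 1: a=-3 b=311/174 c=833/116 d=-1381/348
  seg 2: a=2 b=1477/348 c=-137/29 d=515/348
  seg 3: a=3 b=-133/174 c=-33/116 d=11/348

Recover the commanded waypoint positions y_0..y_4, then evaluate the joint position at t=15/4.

y_0=0 y_1=-3 y_2=2 y_3=3 y_4=-1
S(15/4) = 16927/7424

y_0 = S_0(0) = a_0 = 0
y_1 = S_1(0) = a_1 = -3
y_2 = S_2(0) = a_2 = 2
y_3 = S_3(0) = a_3 = 3
y_4 = S_3(3) = -1
t_q=15/4 is in segment 3 (τ=3/4); S_3(τ)=16927/7424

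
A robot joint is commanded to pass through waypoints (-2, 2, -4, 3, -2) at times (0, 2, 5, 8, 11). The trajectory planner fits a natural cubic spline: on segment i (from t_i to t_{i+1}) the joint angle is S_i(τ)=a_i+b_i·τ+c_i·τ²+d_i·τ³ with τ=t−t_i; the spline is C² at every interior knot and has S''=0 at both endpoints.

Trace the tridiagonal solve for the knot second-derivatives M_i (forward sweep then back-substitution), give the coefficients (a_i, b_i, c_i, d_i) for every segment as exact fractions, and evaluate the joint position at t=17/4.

Δ: Δ0=2, Δ1=-2, Δ2=7/3, Δ3=-5/3
row 1: diag=10, rhs=-24; c'=3/10, d'=-12/5
row 2: denom=12−3·3/10=111/10; d'=(26−3·-12/5)/(111/10)=332/111
row 3: denom=12−3·10/37=414/37; d'=(-24−3·332/111)/(414/37)=-610/207
back: M3=-610/207
back: M2=332/111−10/37·-610/207=784/207
back: M1=-12/5−3/10·784/207=-244/69
M: M0=0, M1=-244/69, M2=784/207, M3=-610/207, M4=0
seg 0: a=-2, c=M0/2=0, d=(M1−M0)/(6·2)=-61/207, b=Δ0−h0·(2M0+M1)/6=658/207
seg 1: a=2, c=M1/2=-122/69, d=(M2−M1)/(6·3)=758/1863, b=Δ1−h1·(2M1+M2)/6=-74/207
seg 2: a=-4, c=M2/2=392/207, d=(M3−M2)/(6·3)=-697/1863, b=Δ2−h2·(2M2+M3)/6=4/207
seg 3: a=3, c=M3/2=-305/207, d=(M4−M3)/(6·3)=305/1863, b=Δ3−h3·(2M3+M4)/6=265/207
t_q=17/4 → seg 1, τ=9/4; S=2+-74/207·τ+-122/69·τ²+758/1863·τ³=-2297/736

  seg 0: a=-2 b=658/207 c=0 d=-61/207
  seg 1: a=2 b=-74/207 c=-122/69 d=758/1863
  seg 2: a=-4 b=4/207 c=392/207 d=-697/1863
  seg 3: a=3 b=265/207 c=-305/207 d=305/1863
S(17/4) = -2297/736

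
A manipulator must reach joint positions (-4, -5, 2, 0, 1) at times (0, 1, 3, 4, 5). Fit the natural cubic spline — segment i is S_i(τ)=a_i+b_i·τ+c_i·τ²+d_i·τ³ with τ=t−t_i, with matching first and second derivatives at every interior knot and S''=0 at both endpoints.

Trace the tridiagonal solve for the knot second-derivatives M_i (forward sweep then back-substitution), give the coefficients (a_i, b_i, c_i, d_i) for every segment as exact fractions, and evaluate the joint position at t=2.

  seg 0: a=-4 b=-551/244 c=0 d=307/244
  seg 1: a=-5 b=185/122 c=921/244 d=-679/488
  seg 2: a=2 b=-5/61 c=-279/61 d=162/61
  seg 3: a=0 b=-77/61 c=207/61 d=-69/61
S(2) = -537/488

Δ: Δ0=-1, Δ1=7/2, Δ2=-2, Δ3=1
row 1: diag=6, rhs=27; c'=1/3, d'=9/2
row 2: denom=6−2·1/3=16/3; d'=(-33−2·9/2)/(16/3)=-63/8
row 3: denom=4−1·3/16=61/16; d'=(18−1·-63/8)/(61/16)=414/61
back: M3=414/61
back: M2=-63/8−3/16·414/61=-558/61
back: M1=9/2−1/3·-558/61=921/122
M: M0=0, M1=921/122, M2=-558/61, M3=414/61, M4=0
seg 0: a=-4, c=M0/2=0, d=(M1−M0)/(6·1)=307/244, b=Δ0−h0·(2M0+M1)/6=-551/244
seg 1: a=-5, c=M1/2=921/244, d=(M2−M1)/(6·2)=-679/488, b=Δ1−h1·(2M1+M2)/6=185/122
seg 2: a=2, c=M2/2=-279/61, d=(M3−M2)/(6·1)=162/61, b=Δ2−h2·(2M2+M3)/6=-5/61
seg 3: a=0, c=M3/2=207/61, d=(M4−M3)/(6·1)=-69/61, b=Δ3−h3·(2M3+M4)/6=-77/61
t_q=2 → seg 1, τ=1; S=-5+185/122·τ+921/244·τ²+-679/488·τ³=-537/488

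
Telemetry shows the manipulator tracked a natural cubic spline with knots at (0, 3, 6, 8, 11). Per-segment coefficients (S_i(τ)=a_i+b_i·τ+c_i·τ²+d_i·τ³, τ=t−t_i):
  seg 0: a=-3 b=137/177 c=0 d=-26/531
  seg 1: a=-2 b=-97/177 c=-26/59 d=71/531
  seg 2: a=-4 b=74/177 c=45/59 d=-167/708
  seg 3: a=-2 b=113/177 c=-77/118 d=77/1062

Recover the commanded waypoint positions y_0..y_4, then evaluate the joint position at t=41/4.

y_0=-3 y_1=-2 y_2=-4 y_3=-2 y_4=-4
S(41/4) = -22967/7552

y_0 = S_0(0) = a_0 = -3
y_1 = S_1(0) = a_1 = -2
y_2 = S_2(0) = a_2 = -4
y_3 = S_3(0) = a_3 = -2
y_4 = S_3(3) = -4
t_q=41/4 is in segment 3 (τ=9/4); S_3(τ)=-22967/7552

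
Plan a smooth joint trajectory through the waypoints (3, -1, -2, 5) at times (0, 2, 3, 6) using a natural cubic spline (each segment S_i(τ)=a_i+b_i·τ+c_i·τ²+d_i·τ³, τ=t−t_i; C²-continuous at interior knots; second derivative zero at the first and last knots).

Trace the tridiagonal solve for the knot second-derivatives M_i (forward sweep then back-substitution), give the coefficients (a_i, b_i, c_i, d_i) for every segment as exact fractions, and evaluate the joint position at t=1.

Δ: Δ0=-2, Δ1=-1, Δ2=7/3
row 1: diag=6, rhs=6; c'=1/6, d'=1
row 2: denom=8−1·1/6=47/6; d'=(20−1·1)/(47/6)=114/47
back: M2=114/47
back: M1=1−1/6·114/47=28/47
M: M0=0, M1=28/47, M2=114/47, M3=0
seg 0: a=3, c=M0/2=0, d=(M1−M0)/(6·2)=7/141, b=Δ0−h0·(2M0+M1)/6=-310/141
seg 1: a=-1, c=M1/2=14/47, d=(M2−M1)/(6·1)=43/141, b=Δ1−h1·(2M1+M2)/6=-226/141
seg 2: a=-2, c=M2/2=57/47, d=(M3−M2)/(6·3)=-19/141, b=Δ2−h2·(2M2+M3)/6=-13/141
t_q=1 → seg 0, τ=1; S=3+-310/141·τ+0·τ²+7/141·τ³=40/47

  seg 0: a=3 b=-310/141 c=0 d=7/141
  seg 1: a=-1 b=-226/141 c=14/47 d=43/141
  seg 2: a=-2 b=-13/141 c=57/47 d=-19/141
S(1) = 40/47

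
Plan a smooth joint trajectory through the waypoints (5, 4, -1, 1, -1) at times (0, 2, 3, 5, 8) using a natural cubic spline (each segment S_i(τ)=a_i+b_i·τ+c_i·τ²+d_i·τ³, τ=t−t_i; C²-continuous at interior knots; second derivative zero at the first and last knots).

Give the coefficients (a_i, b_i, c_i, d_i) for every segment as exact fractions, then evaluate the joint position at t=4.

  seg 0: a=5 b=1403/978 c=0 d=-473/978
  seg 1: a=4 b=-4273/978 c=-473/163 d=2221/978
  seg 2: a=-1 b=-1643/489 c=1275/326 d=-1693/1956
  seg 3: a=1 b=928/489 c=-209/163 d=209/1467
S(4) = -857/652

Δ: Δ0=-1/2, Δ1=-5, Δ2=1, Δ3=-2/3
row 1: diag=6, rhs=-27; c'=1/6, d'=-9/2
row 2: denom=6−1·1/6=35/6; d'=(36−1·-9/2)/(35/6)=243/35
row 3: denom=10−2·12/35=326/35; d'=(-10−2·243/35)/(326/35)=-418/163
back: M3=-418/163
back: M2=243/35−12/35·-418/163=1275/163
back: M1=-9/2−1/6·1275/163=-946/163
M: M0=0, M1=-946/163, M2=1275/163, M3=-418/163, M4=0
seg 0: a=5, c=M0/2=0, d=(M1−M0)/(6·2)=-473/978, b=Δ0−h0·(2M0+M1)/6=1403/978
seg 1: a=4, c=M1/2=-473/163, d=(M2−M1)/(6·1)=2221/978, b=Δ1−h1·(2M1+M2)/6=-4273/978
seg 2: a=-1, c=M2/2=1275/326, d=(M3−M2)/(6·2)=-1693/1956, b=Δ2−h2·(2M2+M3)/6=-1643/489
seg 3: a=1, c=M3/2=-209/163, d=(M4−M3)/(6·3)=209/1467, b=Δ3−h3·(2M3+M4)/6=928/489
t_q=4 → seg 2, τ=1; S=-1+-1643/489·τ+1275/326·τ²+-1693/1956·τ³=-857/652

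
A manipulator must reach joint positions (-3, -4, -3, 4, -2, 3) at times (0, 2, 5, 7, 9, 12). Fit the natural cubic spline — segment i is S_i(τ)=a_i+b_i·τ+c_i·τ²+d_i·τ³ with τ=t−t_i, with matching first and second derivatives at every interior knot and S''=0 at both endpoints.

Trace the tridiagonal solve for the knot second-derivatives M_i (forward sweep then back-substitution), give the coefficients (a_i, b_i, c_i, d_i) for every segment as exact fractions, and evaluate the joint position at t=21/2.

Δ: Δ0=-1/2, Δ1=1/3, Δ2=7/2, Δ3=-3, Δ4=5/3
row 1: diag=10, rhs=5; c'=3/10, d'=1/2
row 2: denom=10−3·3/10=91/10; d'=(19−3·1/2)/(91/10)=25/13
row 3: denom=8−2·20/91=688/91; d'=(-39−2·25/13)/(688/91)=-3899/688
row 4: denom=10−2·91/344=1629/172; d'=(28−2·-3899/688)/(1629/172)=13531/3258
back: M4=13531/3258
back: M3=-3899/688−91/344·13531/3258=-22043/3258
back: M2=25/13−20/91·-22043/3258=5555/1629
back: M1=1/2−3/10·5555/1629=-284/543
M: M0=0, M1=-284/543, M2=5555/1629, M3=-22043/3258, M4=13531/3258, M5=0
seg 0: a=-3, c=M0/2=0, d=(M1−M0)/(6·2)=-71/1629, b=Δ0−h0·(2M0+M1)/6=-1061/3258
seg 1: a=-4, c=M1/2=-142/543, d=(M2−M1)/(6·3)=6407/29322, b=Δ1−h1·(2M1+M2)/6=-2765/3258
seg 2: a=-3, c=M2/2=5555/3258, d=(M3−M2)/(6·2)=-11051/13032, b=Δ2−h2·(2M2+M3)/6=5672/1629
seg 3: a=4, c=M3/2=-22043/6516, d=(M4−M3)/(6·2)=5929/6516, b=Δ3−h3·(2M3+M4)/6=137/1086
seg 4: a=-2, c=M4/2=13531/6516, d=(M5−M4)/(6·3)=-13531/58644, b=Δ4−h4·(2M4+M5)/6=-8101/3258
t_q=21/2 → seg 4, τ=3/2; S=-2+-8101/3258·τ+13531/6516·τ²+-13531/58644·τ³=-10635/5792

  seg 0: a=-3 b=-1061/3258 c=0 d=-71/1629
  seg 1: a=-4 b=-2765/3258 c=-142/543 d=6407/29322
  seg 2: a=-3 b=5672/1629 c=5555/3258 d=-11051/13032
  seg 3: a=4 b=137/1086 c=-22043/6516 d=5929/6516
  seg 4: a=-2 b=-8101/3258 c=13531/6516 d=-13531/58644
S(21/2) = -10635/5792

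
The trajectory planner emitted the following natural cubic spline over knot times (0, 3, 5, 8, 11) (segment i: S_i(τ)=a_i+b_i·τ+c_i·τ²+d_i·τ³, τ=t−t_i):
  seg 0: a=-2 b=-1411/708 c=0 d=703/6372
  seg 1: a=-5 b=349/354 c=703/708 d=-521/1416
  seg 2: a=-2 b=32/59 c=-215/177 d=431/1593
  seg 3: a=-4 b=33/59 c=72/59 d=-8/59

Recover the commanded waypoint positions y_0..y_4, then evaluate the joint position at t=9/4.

y_0=-2 y_1=-5 y_2=-2 y_3=-4 y_4=5
S(9/4) = -78955/15104

y_0 = S_0(0) = a_0 = -2
y_1 = S_1(0) = a_1 = -5
y_2 = S_2(0) = a_2 = -2
y_3 = S_3(0) = a_3 = -4
y_4 = S_3(3) = 5
t_q=9/4 is in segment 0 (τ=9/4); S_0(τ)=-78955/15104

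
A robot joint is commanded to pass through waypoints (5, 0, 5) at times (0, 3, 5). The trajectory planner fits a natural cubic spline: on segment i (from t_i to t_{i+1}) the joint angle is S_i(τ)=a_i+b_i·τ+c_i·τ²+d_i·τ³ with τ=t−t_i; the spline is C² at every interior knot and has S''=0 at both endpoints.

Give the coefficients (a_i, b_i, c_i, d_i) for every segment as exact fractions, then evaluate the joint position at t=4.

Δ: Δ0=-5/3, Δ1=5/2
row 1: diag=10, rhs=25; c'=1/5, d'=5/2
back: M1=5/2
M: M0=0, M1=5/2, M2=0
seg 0: a=5, c=M0/2=0, d=(M1−M0)/(6·3)=5/36, b=Δ0−h0·(2M0+M1)/6=-35/12
seg 1: a=0, c=M1/2=5/4, d=(M2−M1)/(6·2)=-5/24, b=Δ1−h1·(2M1+M2)/6=5/6
t_q=4 → seg 1, τ=1; S=0+5/6·τ+5/4·τ²+-5/24·τ³=15/8

  seg 0: a=5 b=-35/12 c=0 d=5/36
  seg 1: a=0 b=5/6 c=5/4 d=-5/24
S(4) = 15/8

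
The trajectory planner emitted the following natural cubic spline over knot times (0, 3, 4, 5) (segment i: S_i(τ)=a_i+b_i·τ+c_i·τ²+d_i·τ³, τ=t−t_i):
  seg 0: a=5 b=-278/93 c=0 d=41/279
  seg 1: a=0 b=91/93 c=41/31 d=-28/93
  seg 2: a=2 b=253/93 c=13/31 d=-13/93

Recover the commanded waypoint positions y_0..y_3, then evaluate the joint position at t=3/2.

y_0=5 y_1=0 y_2=2 y_3=5
S(3/2) = 251/248

y_0 = S_0(0) = a_0 = 5
y_1 = S_1(0) = a_1 = 0
y_2 = S_2(0) = a_2 = 2
y_3 = S_2(1) = 5
t_q=3/2 is in segment 0 (τ=3/2); S_0(τ)=251/248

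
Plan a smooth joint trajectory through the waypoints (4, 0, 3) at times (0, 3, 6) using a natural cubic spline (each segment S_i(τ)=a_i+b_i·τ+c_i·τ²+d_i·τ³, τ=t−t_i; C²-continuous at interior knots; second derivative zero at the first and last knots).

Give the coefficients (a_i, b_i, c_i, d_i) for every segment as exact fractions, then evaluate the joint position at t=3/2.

Δ: Δ0=-4/3, Δ1=1
row 1: diag=12, rhs=14; c'=1/4, d'=7/6
back: M1=7/6
M: M0=0, M1=7/6, M2=0
seg 0: a=4, c=M0/2=0, d=(M1−M0)/(6·3)=7/108, b=Δ0−h0·(2M0+M1)/6=-23/12
seg 1: a=0, c=M1/2=7/12, d=(M2−M1)/(6·3)=-7/108, b=Δ1−h1·(2M1+M2)/6=-1/6
t_q=3/2 → seg 0, τ=3/2; S=4+-23/12·τ+0·τ²+7/108·τ³=43/32

  seg 0: a=4 b=-23/12 c=0 d=7/108
  seg 1: a=0 b=-1/6 c=7/12 d=-7/108
S(3/2) = 43/32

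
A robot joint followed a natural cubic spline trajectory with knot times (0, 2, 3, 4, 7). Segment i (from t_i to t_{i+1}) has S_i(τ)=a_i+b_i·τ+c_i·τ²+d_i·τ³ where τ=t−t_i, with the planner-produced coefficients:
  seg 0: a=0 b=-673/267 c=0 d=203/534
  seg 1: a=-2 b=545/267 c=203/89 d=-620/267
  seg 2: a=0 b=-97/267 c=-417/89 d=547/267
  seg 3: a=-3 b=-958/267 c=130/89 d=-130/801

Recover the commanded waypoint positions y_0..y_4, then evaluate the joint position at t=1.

y_0=0 y_1=-2 y_2=0 y_3=-3 y_4=-5
S(1) = -381/178

y_0 = S_0(0) = a_0 = 0
y_1 = S_1(0) = a_1 = -2
y_2 = S_2(0) = a_2 = 0
y_3 = S_3(0) = a_3 = -3
y_4 = S_3(3) = -5
t_q=1 is in segment 0 (τ=1); S_0(τ)=-381/178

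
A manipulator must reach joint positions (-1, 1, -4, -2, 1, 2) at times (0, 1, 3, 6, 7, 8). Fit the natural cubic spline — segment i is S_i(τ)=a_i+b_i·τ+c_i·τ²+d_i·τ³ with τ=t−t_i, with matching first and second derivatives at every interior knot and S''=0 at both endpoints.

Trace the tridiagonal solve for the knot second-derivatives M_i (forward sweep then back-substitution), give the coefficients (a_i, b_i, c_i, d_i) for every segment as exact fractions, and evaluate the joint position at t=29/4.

Δ: Δ0=2, Δ1=-5/2, Δ2=2/3, Δ3=3, Δ4=1
row 1: diag=6, rhs=-27; c'=1/3, d'=-9/2
row 2: denom=10−2·1/3=28/3; d'=(19−2·-9/2)/(28/3)=3
row 3: denom=8−3·9/28=197/28; d'=(14−3·3)/(197/28)=140/197
row 4: denom=4−1·28/197=760/197; d'=(-12−1·140/197)/(760/197)=-313/95
back: M4=-313/95
back: M3=140/197−28/197·-313/95=112/95
back: M2=3−9/28·112/95=249/95
back: M1=-9/2−1/3·249/95=-1021/190
M: M0=0, M1=-1021/190, M2=249/95, M3=112/95, M4=-313/95, M5=0
seg 0: a=-1, c=M0/2=0, d=(M1−M0)/(6·1)=-1021/1140, b=Δ0−h0·(2M0+M1)/6=3301/1140
seg 1: a=1, c=M1/2=-1021/380, d=(M2−M1)/(6·2)=1519/2280, b=Δ1−h1·(2M1+M2)/6=119/570
seg 2: a=-4, c=M2/2=249/190, d=(M3−M2)/(6·3)=-137/1710, b=Δ2−h2·(2M2+M3)/6=-145/57
seg 3: a=-2, c=M3/2=56/95, d=(M4−M3)/(6·1)=-85/114, b=Δ3−h3·(2M3+M4)/6=1799/570
seg 4: a=1, c=M4/2=-313/190, d=(M5−M4)/(6·1)=313/570, b=Δ4−h4·(2M4+M5)/6=598/285
t_q=29/4 → seg 4, τ=1/4; S=1+598/285·τ+-313/190·τ²+313/570·τ³=17391/12160

  seg 0: a=-1 b=3301/1140 c=0 d=-1021/1140
  seg 1: a=1 b=119/570 c=-1021/380 d=1519/2280
  seg 2: a=-4 b=-145/57 c=249/190 d=-137/1710
  seg 3: a=-2 b=1799/570 c=56/95 d=-85/114
  seg 4: a=1 b=598/285 c=-313/190 d=313/570
S(29/4) = 17391/12160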